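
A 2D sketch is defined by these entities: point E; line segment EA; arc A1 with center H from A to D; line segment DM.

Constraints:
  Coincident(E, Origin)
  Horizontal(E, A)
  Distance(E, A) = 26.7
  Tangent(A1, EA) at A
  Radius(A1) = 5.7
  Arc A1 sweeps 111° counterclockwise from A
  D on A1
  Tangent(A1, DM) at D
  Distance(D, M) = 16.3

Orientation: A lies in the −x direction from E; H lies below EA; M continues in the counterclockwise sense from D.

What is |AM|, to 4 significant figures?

22.97

E is at the origin; E and A share the same y with |EA| = 26.7 and A on the −x side, so A = (-26.70, 0.000). A1 meets EA tangentially, so HA is at right angles to EA, so H = A + (0, -5.7) = (-26.70, -5.700). On A1, A sits at bearing 90° from H; a 111° counterclockwise sweep puts D at bearing 201°, so D = H + 5.7·(cos 201°, sin 201°) = (-32.02, -7.743). A1 meets DM tangentially, so HD is at right angles to DM, so DM runs along (−sin 201°, cos 201°); with |DM| = 16.3, M = (-26.18, -22.96). Then |AM| = |M − A| = 22.97.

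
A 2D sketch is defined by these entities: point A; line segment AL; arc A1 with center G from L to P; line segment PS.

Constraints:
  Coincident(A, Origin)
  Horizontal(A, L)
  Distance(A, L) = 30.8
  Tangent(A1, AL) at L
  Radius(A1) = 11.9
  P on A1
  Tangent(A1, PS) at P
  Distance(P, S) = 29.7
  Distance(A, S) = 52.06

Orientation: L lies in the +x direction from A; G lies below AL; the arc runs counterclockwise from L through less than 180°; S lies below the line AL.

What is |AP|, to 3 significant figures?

24.8

A is at the origin; AL is horizontal with |AL| = 30.8 and L on the +x side, so L = (30.8, 0.00). The tangent condition forces GL to be normal to AL, so G = L + (0, -11.9) = (30.8, -11.9). Since GP ⟂ PS (tangency), |GS| = √(11.9² + 29.7²) = 32.0 regardless of where P sits on A1. So S lies on both circle(A, 52.06) and circle(G, 32.0); the below-AL intersection is S = (28.2, -43.8). P is the foot of the tangent from S: P = (19.4, -15.4).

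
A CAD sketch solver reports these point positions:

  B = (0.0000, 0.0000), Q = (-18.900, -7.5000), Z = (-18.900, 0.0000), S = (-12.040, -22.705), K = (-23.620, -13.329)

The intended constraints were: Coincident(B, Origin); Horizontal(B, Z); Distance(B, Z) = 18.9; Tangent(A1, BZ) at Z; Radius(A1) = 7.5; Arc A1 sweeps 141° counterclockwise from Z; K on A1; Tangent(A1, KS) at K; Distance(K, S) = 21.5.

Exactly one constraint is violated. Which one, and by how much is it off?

Distance(K, S) = 21.5 — off by 6.60.

B = (0.00, 0.00) ✓; B.y = 0.00, Z.y = 0.00 ✓; |BZ| = 18.90 ✓; ∠(QZ, ZB) = 90.00° ✓; |QZ| = 7.500 ✓; bearing(Q→K) − bearing(Q→Z) = 141.0° ✓; |QK| = 7.500 ✓; ∠(QK, KS) = 90.00° ✓; |KS| = 14.90 ✗.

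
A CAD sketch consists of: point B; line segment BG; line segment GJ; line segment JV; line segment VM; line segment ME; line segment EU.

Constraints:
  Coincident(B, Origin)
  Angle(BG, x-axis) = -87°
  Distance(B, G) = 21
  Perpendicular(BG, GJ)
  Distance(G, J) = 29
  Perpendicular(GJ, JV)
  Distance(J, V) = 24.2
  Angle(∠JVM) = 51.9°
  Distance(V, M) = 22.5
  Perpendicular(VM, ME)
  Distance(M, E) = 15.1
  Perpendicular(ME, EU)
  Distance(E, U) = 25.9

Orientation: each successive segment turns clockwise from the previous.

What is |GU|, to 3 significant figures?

43.5

B is at the origin; BG runs at -87.0° with length 21.0, so G = (1.10, -21.0). BG is perpendicular to GJ, so GJ runs at -177°; with |GJ| = 29.0, J = (-27.9, -22.5). GJ ⟂ JV, so JV runs at 93.0°; with |JV| = 24.2, V = (-29.1, 1.68). ∠JVM = 51.9° gives VM at -35.1° from the x-axis; with |VM| = 22.5, M = (-10.7, -11.3). VM ⟂ ME, so ME runs at -125°; with |ME| = 15.1, E = (-19.4, -23.6). The perpendicularity gives EU at right angles to ME, so EU runs at 145°; with |EU| = 25.9, U = (-40.6, -8.72). Then |GU| = |U − G| = 43.5.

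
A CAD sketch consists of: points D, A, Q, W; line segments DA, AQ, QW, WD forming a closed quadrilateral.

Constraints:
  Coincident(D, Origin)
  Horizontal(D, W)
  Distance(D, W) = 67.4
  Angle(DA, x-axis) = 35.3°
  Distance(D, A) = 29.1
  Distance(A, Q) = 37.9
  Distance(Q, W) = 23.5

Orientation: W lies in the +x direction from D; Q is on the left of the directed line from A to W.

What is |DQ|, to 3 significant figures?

65.3

D is at the origin; DW is horizontal with |DW| = 67.4 and W in +x, so W = (67.4, 0). DA runs at 35.3° with |DA| = 29.1, so A = (23.7, 16.8). Q is determined by |AQ| = 37.9 and |QW| = 23.5 together: it lies at the intersection of circle(A, 37.9) and circle(W, 23.5). With |AW| = 46.8, the foot of the radical line on AW is 32.8 from A and the perpendicular offset is √(37.9² − 32.8²) = 18.9. Taking the left-of-AW solution: Q = (61.2, 22.7).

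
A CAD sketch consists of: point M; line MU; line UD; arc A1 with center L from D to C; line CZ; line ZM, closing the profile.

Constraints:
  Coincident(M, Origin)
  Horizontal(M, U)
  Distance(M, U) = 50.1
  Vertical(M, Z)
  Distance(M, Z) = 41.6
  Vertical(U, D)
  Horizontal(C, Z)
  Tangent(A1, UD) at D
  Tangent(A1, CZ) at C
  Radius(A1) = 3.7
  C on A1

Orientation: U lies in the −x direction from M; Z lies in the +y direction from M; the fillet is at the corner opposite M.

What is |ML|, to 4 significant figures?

59.91

MZ is vertical with |MZ| = 41.6 and Z on the +y side, so Z = (0.000, 41.60). The virtual corner opposite M is at (-50.10, 41.60). Tangency of A1 to UD means the radius LD is perpendicular to UD and A1 meets CZ tangentially, so LC is at right angles to CZ, with radius 3.7, so the center L sits 3.7 in from both sides at L = (-46.40, 37.90). Then |ML| = |L − M| = 59.91.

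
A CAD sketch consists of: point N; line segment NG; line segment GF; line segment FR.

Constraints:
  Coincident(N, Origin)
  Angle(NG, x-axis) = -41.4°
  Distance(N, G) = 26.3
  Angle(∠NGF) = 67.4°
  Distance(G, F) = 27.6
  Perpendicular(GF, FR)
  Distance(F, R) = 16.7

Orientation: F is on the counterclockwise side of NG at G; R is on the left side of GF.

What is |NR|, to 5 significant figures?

19.065

N is at the origin; NG runs at -41.4° with length 26.3, so G = 26.3·(cos -41.4°, sin -41.4°) = (19.728, -17.393). ∠NGF = 67.4°, so GF runs at -41.4° + (180° − 67.4°) = 71.200° from the x-axis; with |GF| = 27.6, F = G + 27.6·(cos 71.200°, sin 71.200°) = (28.622, 8.7350). GF ⟂ FR; with |FR| = 16.7 on the left of GF, R = F + 16.7·(-0.94665, 0.32227) = (12.813, 14.117). Then |NR| = |R − N| = 19.065.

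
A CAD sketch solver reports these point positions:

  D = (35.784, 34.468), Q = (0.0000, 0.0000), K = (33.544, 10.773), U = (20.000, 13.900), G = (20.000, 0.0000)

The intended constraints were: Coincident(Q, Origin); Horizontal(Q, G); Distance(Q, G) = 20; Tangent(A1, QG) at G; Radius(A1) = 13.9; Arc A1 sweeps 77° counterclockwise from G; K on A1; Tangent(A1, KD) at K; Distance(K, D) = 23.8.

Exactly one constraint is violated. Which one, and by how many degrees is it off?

Tangent(A1, KD) at K — off by 7.60°.

Q = (0.00, 0.00) ✓; Q.y = 0.00, G.y = 0.00 ✓; |QG| = 20.00 ✓; ∠(UG, GQ) = 90.00° ✓; |UG| = 13.90 ✓; bearing(U→K) − bearing(U→G) = 77.00° ✓; |UK| = 13.90 ✓; ∠(UK, KD) = 82.40° ✗; |KD| = 23.80 ✓.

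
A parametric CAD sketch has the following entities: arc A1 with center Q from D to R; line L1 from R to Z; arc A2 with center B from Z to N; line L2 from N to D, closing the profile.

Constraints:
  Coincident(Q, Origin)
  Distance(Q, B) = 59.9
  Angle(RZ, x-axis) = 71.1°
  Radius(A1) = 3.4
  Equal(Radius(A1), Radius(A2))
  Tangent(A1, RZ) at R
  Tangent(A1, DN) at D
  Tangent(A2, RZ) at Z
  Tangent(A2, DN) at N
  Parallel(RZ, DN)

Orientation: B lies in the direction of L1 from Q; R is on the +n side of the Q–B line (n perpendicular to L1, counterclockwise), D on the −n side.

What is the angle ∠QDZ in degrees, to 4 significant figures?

83.52°

The slot axis is L1's direction at 71.1°, so u = (cos 71.1°, sin 71.1°) = (0.3239, 0.9461) and n = (−sin 71.1°, cos 71.1°) = (-0.9461, 0.3239). Q is at the origin and B lies 59.9 along u from Q, so B = 59.9·u = (19.40, 56.67). Tangency of A1 to both parallel lines with radius 3.4 puts R and D at Q ± 3.4·n: R = (-3.217, 1.101), D = (3.217, -1.101). Equal radii place Z and N the same way about B: Z = B + 3.4·n = (16.19, 57.77), N = B − 3.4·n = (22.62, 55.57). Then cos ∠QDZ = DQ·DZ / (|DQ||DZ|), giving 83.52°.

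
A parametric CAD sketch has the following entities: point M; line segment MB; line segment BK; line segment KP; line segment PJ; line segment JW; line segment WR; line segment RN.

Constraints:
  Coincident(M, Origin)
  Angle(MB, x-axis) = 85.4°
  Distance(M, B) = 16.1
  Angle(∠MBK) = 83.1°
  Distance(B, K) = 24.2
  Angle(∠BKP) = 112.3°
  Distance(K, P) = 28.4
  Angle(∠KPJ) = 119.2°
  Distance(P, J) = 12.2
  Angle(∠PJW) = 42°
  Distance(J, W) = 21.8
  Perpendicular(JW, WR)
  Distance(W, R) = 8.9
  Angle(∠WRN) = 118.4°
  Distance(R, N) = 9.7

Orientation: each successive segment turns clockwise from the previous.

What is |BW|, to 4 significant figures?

29.61

M is at the origin; MB runs at 85.4° with length 16.1, so B = (1.291, 16.05). ∠MBK = 83.1° gives BK at -11.50° from the x-axis; with |BK| = 24.2, K = (25.01, 11.22). ∠BKP = 112.3° gives KP at -79.20° from the x-axis; with |KP| = 28.4, P = (30.33, -16.67). ∠KPJ = 119.2° gives PJ at -140.0° from the x-axis; with |PJ| = 12.2, J = (20.98, -24.52). ∠PJW = 42.0° gives JW at 82.00° from the x-axis; with |JW| = 21.8, W = (24.02, -2.928). Then |BW| = |W − B| = 29.61.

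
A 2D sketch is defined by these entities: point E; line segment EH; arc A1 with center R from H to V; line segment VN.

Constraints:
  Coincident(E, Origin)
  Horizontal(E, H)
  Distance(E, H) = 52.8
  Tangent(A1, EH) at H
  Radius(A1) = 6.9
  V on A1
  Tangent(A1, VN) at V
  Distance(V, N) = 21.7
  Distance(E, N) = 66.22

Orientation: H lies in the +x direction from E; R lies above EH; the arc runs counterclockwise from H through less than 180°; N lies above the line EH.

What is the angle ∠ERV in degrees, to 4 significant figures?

172.5°

E is at the origin; E and H share the same y with |EH| = 52.8 and H on the +x side, so H = (52.80, 0.000). The tangent condition forces RH to be normal to EH, so R = H + (0, 6.9) = (52.80, 6.900). Since RV ⟂ VN (tangency), |RN| = √(6.9² + 21.7²) = 22.77 regardless of where V sits on A1. So N lies on both circle(E, 66.22) and circle(R, 22.77); the above-EH intersection is N = (59.73, 28.59). V is the foot of the tangent from N: V = (59.70, 6.890).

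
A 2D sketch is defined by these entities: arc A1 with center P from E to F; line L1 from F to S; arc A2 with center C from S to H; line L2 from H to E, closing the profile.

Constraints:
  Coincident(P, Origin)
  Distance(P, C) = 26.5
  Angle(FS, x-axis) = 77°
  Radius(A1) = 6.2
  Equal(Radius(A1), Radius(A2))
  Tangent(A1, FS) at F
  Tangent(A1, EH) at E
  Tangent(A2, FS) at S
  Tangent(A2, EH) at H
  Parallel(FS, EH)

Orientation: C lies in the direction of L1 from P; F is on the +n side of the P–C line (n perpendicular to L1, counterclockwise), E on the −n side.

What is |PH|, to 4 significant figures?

27.22

Tangency of A1 to both parallel lines with radius 6.2 puts F and E at P ± 6.2·n: F = (-6.041, 1.395), E = (6.041, -1.395). Equal radii place S and H the same way about C: S = C + 6.2·n = (-0.07989, 27.22), H = C − 6.2·n = (12.00, 24.43). Then |PH| = |H − P| = 27.22.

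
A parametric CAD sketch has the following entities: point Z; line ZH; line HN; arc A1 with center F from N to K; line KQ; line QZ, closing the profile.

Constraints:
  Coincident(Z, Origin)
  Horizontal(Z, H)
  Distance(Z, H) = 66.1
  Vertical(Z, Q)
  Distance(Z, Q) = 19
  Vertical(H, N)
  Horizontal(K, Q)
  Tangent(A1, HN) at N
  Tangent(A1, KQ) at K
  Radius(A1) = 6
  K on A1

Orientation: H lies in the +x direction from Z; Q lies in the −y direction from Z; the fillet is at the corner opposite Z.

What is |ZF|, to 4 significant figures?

61.49

Z and Q share the same x with |ZQ| = 19.0 and Q on the −y side, so Q = (0.000, -19.00). The virtual corner opposite Z is at (66.10, -19.00). Since A1 is tangent to HN there, FN ⟂ HN and tangency of A1 to KQ means the radius FK is perpendicular to KQ, with radius 6.0, so the center F sits 6.0 in from both sides at F = (60.10, -13.00). Then |ZF| = |F − Z| = 61.49.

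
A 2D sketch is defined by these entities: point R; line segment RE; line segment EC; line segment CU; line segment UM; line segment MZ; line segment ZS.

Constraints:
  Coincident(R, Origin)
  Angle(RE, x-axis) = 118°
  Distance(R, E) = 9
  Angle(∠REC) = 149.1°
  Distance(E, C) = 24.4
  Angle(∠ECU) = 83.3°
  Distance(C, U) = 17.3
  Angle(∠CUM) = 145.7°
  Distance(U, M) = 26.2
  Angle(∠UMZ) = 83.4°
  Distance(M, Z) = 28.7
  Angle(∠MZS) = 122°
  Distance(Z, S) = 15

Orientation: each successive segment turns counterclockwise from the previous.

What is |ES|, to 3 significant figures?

10.2

R is at the origin; RE runs at 118.0° with length 9.0, so E = (-4.23, 7.95). ∠REC = 149.1° gives EC at 149° from the x-axis; with |EC| = 24.4, C = (-25.1, 20.5). ∠ECU = 83.3° gives CU at -114° from the x-axis; with |CU| = 17.3, U = (-32.3, 4.80). ∠CUM = 145.7° gives UM at -80.1° from the x-axis; with |UM| = 26.2, M = (-27.8, -21.0). ∠UMZ = 83.4° gives MZ at 16.5° from the x-axis; with |MZ| = 28.7, Z = (-0.242, -12.9). ∠MZS = 122.0° gives ZS at 74.5° from the x-axis; with |ZS| = 15.0, S = (3.77, 1.59). Then |ES| = |S − E| = 10.2.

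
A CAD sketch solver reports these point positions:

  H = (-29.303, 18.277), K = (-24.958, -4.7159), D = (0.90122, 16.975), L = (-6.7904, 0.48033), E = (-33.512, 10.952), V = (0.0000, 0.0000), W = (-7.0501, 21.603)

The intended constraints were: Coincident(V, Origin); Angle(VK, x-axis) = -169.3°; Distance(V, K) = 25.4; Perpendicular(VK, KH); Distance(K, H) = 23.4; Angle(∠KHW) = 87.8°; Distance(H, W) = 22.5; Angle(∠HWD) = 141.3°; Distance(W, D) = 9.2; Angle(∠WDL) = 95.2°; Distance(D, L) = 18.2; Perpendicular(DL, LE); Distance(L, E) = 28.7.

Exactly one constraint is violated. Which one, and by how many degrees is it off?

Perpendicular(DL, LE) — off by 3.60°.

V = (0.00, 0.00) ✓; VK at -169.3° ✓; |VK| = 25.40 ✓; ∠(VK, KH) = 90.00° ✓; |KH| = 23.40 ✓; ∠KHW = 87.80° ✓; |HW| = 22.50 ✓; ∠HWD = 141.3° ✓; |WD| = 9.200 ✓; ∠WDL = 95.20° ✓; |DL| = 18.20 ✓; ∠(DL, LE) = 86.40° ✗; |LE| = 28.70 ✓.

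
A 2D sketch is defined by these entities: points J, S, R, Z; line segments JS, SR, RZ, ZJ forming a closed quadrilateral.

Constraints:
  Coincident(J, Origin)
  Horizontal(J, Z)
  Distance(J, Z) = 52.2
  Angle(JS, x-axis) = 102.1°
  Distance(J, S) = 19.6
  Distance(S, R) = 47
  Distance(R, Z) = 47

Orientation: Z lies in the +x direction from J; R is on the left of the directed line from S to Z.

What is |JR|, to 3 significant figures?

56.7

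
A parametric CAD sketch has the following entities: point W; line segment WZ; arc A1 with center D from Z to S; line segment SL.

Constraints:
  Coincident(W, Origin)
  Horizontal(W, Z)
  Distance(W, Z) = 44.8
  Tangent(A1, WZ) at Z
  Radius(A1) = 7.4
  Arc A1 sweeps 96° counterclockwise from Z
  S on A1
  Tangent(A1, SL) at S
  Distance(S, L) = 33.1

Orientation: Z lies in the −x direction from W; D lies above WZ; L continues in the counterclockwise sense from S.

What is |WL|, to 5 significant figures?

57.978

On A1, Z sits at bearing -90° from D; a 96° counterclockwise sweep puts S at bearing 6°, so S = D + 7.4·(cos 6°, sin 6°) = (-37.441, 8.1735). Since A1 is tangent to SL there, DS ⟂ SL, so SL runs along (−sin 6°, cos 6°); with |SL| = 33.1, L = (-40.900, 41.092). Then |WL| = |L − W| = 57.978.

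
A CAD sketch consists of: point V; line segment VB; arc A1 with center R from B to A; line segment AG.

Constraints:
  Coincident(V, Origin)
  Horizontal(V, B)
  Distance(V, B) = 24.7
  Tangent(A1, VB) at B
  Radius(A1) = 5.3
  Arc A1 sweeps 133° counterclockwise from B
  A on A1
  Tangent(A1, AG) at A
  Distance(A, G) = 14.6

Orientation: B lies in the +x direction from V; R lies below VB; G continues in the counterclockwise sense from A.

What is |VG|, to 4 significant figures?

36.49

V is at the origin; V and B share the same y with |VB| = 24.7 and B on the +x side, so B = (24.70, 0.000). Since A1 is tangent to VB there, RB ⟂ VB, so R = B + (0, -5.3) = (24.70, -5.300). On A1, B sits at bearing 90° from R; a 133° counterclockwise sweep puts A at bearing 223°, so A = R + 5.3·(cos 223°, sin 223°) = (20.82, -8.915). Tangency of A1 to AG means the radius RA is perpendicular to AG, so AG runs along (−sin 223°, cos 223°); with |AG| = 14.6, G = (30.78, -19.59). Then |VG| = |G − V| = 36.49.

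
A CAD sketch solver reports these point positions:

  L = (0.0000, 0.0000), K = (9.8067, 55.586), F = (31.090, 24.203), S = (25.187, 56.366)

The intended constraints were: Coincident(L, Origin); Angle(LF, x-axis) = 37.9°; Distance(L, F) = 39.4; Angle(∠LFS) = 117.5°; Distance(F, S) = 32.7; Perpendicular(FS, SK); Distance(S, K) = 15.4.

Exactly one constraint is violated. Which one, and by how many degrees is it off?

Perpendicular(FS, SK) — off by 7.50°.

L = (0.00, 0.00) ✓; LF at 37.90° ✓; |LF| = 39.40 ✓; ∠LFS = 117.5° ✓; |FS| = 32.70 ✓; ∠(FS, SK) = 82.50° ✗; |SK| = 15.40 ✓.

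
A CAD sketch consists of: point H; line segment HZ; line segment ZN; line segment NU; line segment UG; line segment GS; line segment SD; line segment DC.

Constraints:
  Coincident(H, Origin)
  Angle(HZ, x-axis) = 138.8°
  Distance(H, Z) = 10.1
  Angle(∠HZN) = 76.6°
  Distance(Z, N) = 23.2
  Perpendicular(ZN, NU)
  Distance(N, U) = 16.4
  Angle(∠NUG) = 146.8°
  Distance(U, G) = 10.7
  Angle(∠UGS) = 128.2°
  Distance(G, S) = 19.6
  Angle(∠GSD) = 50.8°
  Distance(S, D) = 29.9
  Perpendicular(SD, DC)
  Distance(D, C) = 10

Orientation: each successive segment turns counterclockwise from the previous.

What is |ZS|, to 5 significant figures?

27.150

H is at the origin; HZ runs at 138.8° with length 10.1, so Z = (-7.5994, 6.6528). ∠HZN = 76.6° gives ZN at -117.80° from the x-axis; with |ZN| = 23.2, N = (-18.420, -13.870). The perpendicularity gives NU at right angles to ZN, so NU runs at -27.800°; with |NU| = 16.4, U = (-3.9124, -21.518). ∠NUG = 146.8° gives UG at 5.4000° from the x-axis; with |UG| = 10.7, G = (6.7401, -20.511). ∠UGS = 128.2° gives GS at 57.200° from the x-axis; with |GS| = 19.6, S = (17.358, -4.0362). Then |ZS| = |S − Z| = 27.150.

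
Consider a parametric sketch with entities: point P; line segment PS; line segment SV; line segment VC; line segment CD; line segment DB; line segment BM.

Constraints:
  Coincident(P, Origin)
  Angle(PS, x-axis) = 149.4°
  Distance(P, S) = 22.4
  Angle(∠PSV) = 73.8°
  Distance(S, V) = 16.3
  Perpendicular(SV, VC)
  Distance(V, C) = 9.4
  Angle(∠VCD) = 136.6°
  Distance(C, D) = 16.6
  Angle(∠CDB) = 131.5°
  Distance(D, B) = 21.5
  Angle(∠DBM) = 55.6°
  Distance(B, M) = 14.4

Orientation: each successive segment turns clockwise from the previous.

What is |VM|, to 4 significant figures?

26.03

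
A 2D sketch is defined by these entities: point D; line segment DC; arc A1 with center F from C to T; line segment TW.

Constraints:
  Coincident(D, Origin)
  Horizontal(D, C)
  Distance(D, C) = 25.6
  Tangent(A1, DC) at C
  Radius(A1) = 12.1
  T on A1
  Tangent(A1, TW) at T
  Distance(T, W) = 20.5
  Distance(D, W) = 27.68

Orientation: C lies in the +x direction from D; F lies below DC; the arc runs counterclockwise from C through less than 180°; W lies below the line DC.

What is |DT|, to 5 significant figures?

16.267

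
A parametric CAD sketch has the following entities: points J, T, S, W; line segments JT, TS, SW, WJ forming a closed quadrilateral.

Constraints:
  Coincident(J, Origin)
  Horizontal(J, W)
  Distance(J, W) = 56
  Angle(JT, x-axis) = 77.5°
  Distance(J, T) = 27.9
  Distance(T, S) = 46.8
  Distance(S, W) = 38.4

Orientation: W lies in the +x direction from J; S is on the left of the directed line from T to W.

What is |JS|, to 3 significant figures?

64.1

J is at the origin; JW is horizontal with |JW| = 56.0 and W in +x, so W = (56.0, 0). JT runs at 77.5° with |JT| = 27.9, so T = (6.04, 27.2). S is determined by |TS| = 46.8 and |SW| = 38.4 together: it lies at the intersection of circle(T, 46.8) and circle(W, 38.4). With |TW| = 56.9, the foot of the radical line on TW is 34.7 from T and the perpendicular offset is √(46.8² − 34.7²) = 31.4. Taking the left-of-TW solution: S = (51.6, 38.1).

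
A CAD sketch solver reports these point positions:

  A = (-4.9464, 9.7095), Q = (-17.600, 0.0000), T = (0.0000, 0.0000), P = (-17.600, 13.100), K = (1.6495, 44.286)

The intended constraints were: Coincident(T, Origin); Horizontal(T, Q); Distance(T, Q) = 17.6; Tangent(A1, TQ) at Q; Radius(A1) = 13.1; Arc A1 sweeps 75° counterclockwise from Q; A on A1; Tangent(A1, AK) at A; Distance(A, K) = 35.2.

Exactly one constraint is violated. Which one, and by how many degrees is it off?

Tangent(A1, AK) at A — off by 4.20°.

T = (0.00, 0.00) ✓; T.y = 0.00, Q.y = 0.00 ✓; |TQ| = 17.60 ✓; ∠(PQ, QT) = 90.00° ✓; |PQ| = 13.10 ✓; bearing(P→A) − bearing(P→Q) = 75.00° ✓; |PA| = 13.10 ✓; ∠(PA, AK) = 85.80° ✗; |AK| = 35.20 ✓.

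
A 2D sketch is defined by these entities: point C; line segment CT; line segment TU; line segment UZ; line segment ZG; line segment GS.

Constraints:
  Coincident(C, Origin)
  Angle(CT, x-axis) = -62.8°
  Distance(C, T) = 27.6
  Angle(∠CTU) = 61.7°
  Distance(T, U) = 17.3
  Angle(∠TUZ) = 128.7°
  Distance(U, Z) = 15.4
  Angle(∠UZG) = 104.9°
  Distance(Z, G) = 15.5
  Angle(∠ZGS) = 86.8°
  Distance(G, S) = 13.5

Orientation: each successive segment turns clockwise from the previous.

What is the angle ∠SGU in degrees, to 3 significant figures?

49.4°

C is at the origin; CT runs at -62.8° with length 27.6, so T = (12.6, -24.5). ∠CTU = 61.7° gives TU at 179° from the x-axis; with |TU| = 17.3, U = (-4.68, -24.2). ∠TUZ = 128.7° gives UZ at 128° from the x-axis; with |UZ| = 15.4, Z = (-14.1, -12.0). ∠UZG = 104.9° gives ZG at 52.5° from the x-axis; with |ZG| = 15.5, G = (-4.64, 0.282). ∠ZGS = 86.8° gives GS at -40.7° from the x-axis; with |GS| = 13.5, S = (5.59, -8.52). Then cos ∠SGU = GS·GU / (|GS||GU|), giving 49.4°.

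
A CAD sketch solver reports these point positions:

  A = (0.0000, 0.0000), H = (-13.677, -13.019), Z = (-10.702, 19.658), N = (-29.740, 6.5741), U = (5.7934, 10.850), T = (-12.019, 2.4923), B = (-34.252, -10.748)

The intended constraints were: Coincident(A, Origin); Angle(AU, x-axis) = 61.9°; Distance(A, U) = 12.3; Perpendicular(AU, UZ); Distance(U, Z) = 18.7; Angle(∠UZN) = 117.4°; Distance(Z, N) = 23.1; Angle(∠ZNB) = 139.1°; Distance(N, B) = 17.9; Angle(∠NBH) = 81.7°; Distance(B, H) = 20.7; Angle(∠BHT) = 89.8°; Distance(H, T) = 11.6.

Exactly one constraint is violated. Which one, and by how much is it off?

Distance(H, T) = 11.6 — off by 4.00.

A = (0.00, 0.00) ✓; AU at 61.90° ✓; |AU| = 12.30 ✓; ∠(AU, UZ) = 90.00° ✓; |UZ| = 18.70 ✓; ∠UZN = 117.4° ✓; |ZN| = 23.10 ✓; ∠ZNB = 139.1° ✓; |NB| = 17.90 ✓; ∠NBH = 81.70° ✓; |BH| = 20.70 ✓; ∠BHT = 89.80° ✓; |HT| = 15.60 ✗.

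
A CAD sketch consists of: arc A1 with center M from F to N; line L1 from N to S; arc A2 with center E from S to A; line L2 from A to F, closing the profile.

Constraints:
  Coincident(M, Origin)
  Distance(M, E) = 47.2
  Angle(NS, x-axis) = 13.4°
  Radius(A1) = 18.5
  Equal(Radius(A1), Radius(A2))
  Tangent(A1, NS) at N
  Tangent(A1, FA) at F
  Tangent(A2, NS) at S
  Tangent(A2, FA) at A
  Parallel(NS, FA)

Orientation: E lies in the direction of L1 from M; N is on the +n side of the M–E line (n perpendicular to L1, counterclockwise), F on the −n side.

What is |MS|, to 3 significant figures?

50.7

The slot axis is L1's direction at 13.4°, so u = (cos 13.4°, sin 13.4°) = (0.973, 0.232) and n = (−sin 13.4°, cos 13.4°) = (-0.232, 0.973). M is at the origin and E lies 47.2 along u from M, so E = 47.2·u = (45.9, 10.9). Tangency of A1 to both parallel lines with radius 18.5 puts N and F at M ± 18.5·n: N = (-4.29, 18.0), F = (4.29, -18.0). Equal radii place S and A the same way about E: S = E + 18.5·n = (41.6, 28.9), A = E − 18.5·n = (50.2, -7.06). Then |MS| = |S − M| = 50.7.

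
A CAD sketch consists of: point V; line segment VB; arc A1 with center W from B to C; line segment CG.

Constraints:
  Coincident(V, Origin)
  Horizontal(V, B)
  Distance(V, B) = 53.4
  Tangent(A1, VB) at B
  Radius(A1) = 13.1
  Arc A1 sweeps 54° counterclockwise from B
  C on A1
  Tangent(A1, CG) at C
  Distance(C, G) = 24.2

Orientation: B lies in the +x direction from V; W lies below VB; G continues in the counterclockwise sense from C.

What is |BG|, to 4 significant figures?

35.21

V is at the origin; VB is horizontal with |VB| = 53.4 and B on the +x side, so B = (53.40, 0.000). The tangent condition forces WB to be normal to VB, so W = B + (0, -13.1) = (53.40, -13.10). On A1, B sits at bearing 90° from W; a 54° counterclockwise sweep puts C at bearing 144°, so C = W + 13.1·(cos 144°, sin 144°) = (42.80, -5.400). Since A1 is tangent to CG there, WC ⟂ CG, so CG runs along (−sin 144°, cos 144°); with |CG| = 24.2, G = (28.58, -24.98). Then |BG| = |G − B| = 35.21.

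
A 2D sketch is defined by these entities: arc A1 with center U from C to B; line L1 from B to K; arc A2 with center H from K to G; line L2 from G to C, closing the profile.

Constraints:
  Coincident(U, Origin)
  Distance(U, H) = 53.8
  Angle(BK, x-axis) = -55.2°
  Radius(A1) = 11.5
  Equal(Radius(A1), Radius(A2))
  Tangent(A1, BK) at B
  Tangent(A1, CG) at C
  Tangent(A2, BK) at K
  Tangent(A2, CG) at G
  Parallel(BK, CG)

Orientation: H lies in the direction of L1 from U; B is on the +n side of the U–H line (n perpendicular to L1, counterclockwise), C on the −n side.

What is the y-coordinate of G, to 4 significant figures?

-50.74

The slot axis is L1's direction at -55.2°, so u = (cos -55.2°, sin -55.2°) = (0.5707, -0.8211) and n = (−sin -55.2°, cos -55.2°) = (0.8211, 0.5707). U is at the origin and H lies 53.8 along u from U, so H = 53.8·u = (30.70, -44.18). Tangency of A1 to both parallel lines with radius 11.5 puts B and C at U ± 11.5·n: B = (9.443, 6.563), C = (-9.443, -6.563). Equal radii place K and G the same way about H: K = H + 11.5·n = (40.15, -37.61), G = H − 11.5·n = (21.26, -50.74). So G.y = -50.74.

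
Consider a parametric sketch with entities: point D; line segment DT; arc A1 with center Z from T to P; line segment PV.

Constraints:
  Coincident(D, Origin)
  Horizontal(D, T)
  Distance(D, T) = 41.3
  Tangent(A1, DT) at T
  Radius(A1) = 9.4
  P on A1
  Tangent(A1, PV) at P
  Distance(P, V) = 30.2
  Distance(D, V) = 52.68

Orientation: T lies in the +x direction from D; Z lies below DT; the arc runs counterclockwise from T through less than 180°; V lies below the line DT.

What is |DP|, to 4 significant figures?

33.47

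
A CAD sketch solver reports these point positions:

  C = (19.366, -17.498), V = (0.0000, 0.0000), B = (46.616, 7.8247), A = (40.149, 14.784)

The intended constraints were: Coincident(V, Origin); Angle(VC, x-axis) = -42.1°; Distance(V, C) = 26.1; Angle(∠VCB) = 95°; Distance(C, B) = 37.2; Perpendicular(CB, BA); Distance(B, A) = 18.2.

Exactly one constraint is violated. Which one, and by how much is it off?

Distance(B, A) = 18.2 — off by 8.70.

V = (0.00, 0.00) ✓; VC at -42.10° ✓; |VC| = 26.10 ✓; ∠VCB = 95.00° ✓; |CB| = 37.20 ✓; ∠(CB, BA) = 90.00° ✓; |BA| = 9.500 ✗.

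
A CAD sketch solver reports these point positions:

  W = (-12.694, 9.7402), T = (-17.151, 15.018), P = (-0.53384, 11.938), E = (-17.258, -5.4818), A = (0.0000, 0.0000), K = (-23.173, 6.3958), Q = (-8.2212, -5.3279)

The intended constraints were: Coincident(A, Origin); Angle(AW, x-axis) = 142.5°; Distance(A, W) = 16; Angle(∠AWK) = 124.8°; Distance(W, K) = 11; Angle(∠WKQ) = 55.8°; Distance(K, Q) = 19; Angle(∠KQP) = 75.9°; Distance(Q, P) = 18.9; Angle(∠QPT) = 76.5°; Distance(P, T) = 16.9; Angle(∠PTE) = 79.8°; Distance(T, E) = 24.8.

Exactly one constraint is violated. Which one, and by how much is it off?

Distance(T, E) = 24.8 — off by 4.30.

A = (0.00, 0.00) ✓; AW at 142.5° ✓; |AW| = 16.00 ✓; ∠AWK = 124.8° ✓; |WK| = 11.00 ✓; ∠WKQ = 55.80° ✓; |KQ| = 19.00 ✓; ∠KQP = 75.90° ✓; |QP| = 18.90 ✓; ∠QPT = 76.50° ✓; |PT| = 16.90 ✓; ∠PTE = 79.80° ✓; |TE| = 20.50 ✗.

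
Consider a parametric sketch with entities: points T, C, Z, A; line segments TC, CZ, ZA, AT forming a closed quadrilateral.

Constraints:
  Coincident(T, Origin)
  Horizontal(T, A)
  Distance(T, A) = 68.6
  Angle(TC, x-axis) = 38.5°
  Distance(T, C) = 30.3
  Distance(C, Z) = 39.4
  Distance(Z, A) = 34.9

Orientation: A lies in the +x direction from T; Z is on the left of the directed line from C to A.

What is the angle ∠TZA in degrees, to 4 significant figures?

74.64°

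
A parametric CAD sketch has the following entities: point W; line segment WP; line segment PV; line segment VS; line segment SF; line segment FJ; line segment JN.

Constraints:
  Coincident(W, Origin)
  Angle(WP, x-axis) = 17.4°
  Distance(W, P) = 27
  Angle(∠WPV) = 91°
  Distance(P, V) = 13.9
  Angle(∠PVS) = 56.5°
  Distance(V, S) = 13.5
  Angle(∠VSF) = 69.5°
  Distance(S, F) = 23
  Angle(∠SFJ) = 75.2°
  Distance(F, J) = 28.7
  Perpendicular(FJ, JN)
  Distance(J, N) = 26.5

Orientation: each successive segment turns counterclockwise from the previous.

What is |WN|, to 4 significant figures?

35.85

W is at the origin; WP runs at 17.4° with length 27.0, so P = (25.76, 8.074). ∠WPV = 91.0° gives PV at 106.4° from the x-axis; with |PV| = 13.9, V = (21.84, 21.41). ∠PVS = 56.5° gives VS at -130.1° from the x-axis; with |VS| = 13.5, S = (13.14, 11.08). ∠VSF = 69.5° gives SF at -19.60° from the x-axis; with |SF| = 23.0, F = (34.81, 3.367). ∠SFJ = 75.2° gives FJ at 85.20° from the x-axis; with |FJ| = 28.7, J = (37.21, 31.97). FJ ⟂ JN, so JN runs at 175.2°; with |JN| = 26.5, N = (10.81, 34.18). Then |WN| = |N − W| = 35.85.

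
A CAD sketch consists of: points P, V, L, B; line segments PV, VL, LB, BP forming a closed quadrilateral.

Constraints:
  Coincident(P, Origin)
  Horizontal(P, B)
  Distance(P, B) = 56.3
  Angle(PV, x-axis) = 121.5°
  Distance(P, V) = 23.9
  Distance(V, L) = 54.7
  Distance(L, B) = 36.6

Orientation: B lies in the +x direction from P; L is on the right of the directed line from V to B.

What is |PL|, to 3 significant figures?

31.7

P is at the origin; P and B share the same y with |PB| = 56.3 and B in +x, so B = (56.3, 0). PV runs at 121.5° with |PV| = 23.9, so V = (-12.5, 20.4). L is determined by |VL| = 54.7 and |LB| = 36.6 together: it lies at the intersection of circle(V, 54.7) and circle(B, 36.6). With |VB| = 71.7, the foot of the radical line on VB is 47.4 from V and the perpendicular offset is √(54.7² − 47.4²) = 27.3. Taking the right-of-VB solution: L = (25.2, -19.3).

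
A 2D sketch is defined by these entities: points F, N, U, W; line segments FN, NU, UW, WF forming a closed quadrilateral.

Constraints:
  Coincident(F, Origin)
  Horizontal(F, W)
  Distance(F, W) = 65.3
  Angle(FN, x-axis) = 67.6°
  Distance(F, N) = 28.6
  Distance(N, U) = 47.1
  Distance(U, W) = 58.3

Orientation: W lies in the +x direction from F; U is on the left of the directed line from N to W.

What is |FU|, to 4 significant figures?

73.39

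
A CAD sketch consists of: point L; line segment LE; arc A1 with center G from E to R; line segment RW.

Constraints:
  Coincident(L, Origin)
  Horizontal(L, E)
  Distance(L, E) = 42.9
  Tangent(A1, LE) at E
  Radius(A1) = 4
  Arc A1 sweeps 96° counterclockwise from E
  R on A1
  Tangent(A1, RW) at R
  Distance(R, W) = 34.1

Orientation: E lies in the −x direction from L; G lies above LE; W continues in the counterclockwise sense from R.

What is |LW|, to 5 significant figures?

57.222

L is at the origin; LE is horizontal with |LE| = 42.9 and E on the −x side, so E = (-42.900, 0.0000). A1 meets LE tangentially, so GE is at right angles to LE, so G = E + (0, 4) = (-42.900, 4.0000). On A1, E sits at bearing -90° from G; a 96° counterclockwise sweep puts R at bearing 6°, so R = G + 4.0·(cos 6°, sin 6°) = (-38.922, 4.4181). A1 meets RW tangentially, so GR is at right angles to RW, so RW runs along (−sin 6°, cos 6°); with |RW| = 34.1, W = (-42.486, 38.331). Then |LW| = |W − L| = 57.222.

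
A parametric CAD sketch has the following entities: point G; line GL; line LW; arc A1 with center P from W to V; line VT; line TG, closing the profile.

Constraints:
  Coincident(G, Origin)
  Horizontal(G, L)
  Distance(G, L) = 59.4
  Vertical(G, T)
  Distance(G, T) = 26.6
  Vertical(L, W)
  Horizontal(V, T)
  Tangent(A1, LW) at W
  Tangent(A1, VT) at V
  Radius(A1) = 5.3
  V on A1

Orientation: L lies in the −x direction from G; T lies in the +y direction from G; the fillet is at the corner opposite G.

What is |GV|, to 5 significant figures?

60.286

G is at the origin; GL is horizontal with |GL| = 59.4 and L on the −x side, so L = (-59.400, 0.0000). GT is vertical with |GT| = 26.6 and T on the +y side, so T = (0.0000, 26.600). The virtual corner opposite G is at (-59.400, 26.600). The tangent condition forces PW to be normal to LW and the tangent condition forces PV to be normal to VT, with radius 5.3, so the center P sits 5.3 in from both sides at P = (-54.100, 21.300). That places the tangent points at W = (-59.400, 21.300) on LW and V = (-54.100, 26.600) on VT. Then |GV| = |V − G| = 60.286.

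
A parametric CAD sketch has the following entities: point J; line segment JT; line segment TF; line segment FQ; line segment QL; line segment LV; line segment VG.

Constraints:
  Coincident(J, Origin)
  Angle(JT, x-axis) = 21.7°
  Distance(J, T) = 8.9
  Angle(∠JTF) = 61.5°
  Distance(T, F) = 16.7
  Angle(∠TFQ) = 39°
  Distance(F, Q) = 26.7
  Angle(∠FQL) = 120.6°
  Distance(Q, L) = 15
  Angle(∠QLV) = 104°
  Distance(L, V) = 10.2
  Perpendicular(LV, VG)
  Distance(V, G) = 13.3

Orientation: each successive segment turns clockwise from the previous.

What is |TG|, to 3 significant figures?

4.76

J is at the origin; JT runs at 21.7° with length 8.9, so T = (8.27, 3.29). ∠JTF = 61.5° gives TF at -96.8° from the x-axis; with |TF| = 16.7, F = (6.29, -13.3). ∠TFQ = 39.0° gives FQ at 122° from the x-axis; with |FQ| = 26.7, Q = (-7.94, 9.30). ∠FQL = 120.6° gives QL at 62.8° from the x-axis; with |QL| = 15.0, L = (-1.08, 22.6). ∠QLV = 104.0° gives LV at -13.2° from the x-axis; with |LV| = 10.2, V = (8.85, 20.3). LV ⟂ VG, so VG runs at -103°; with |VG| = 13.3, G = (5.81, 7.37). Then |TG| = |G − T| = 4.76.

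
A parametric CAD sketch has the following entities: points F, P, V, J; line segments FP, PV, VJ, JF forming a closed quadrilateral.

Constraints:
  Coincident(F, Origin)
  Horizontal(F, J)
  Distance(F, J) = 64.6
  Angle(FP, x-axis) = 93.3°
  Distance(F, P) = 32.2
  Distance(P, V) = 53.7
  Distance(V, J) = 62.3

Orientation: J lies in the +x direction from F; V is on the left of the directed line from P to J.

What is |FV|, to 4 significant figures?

74.00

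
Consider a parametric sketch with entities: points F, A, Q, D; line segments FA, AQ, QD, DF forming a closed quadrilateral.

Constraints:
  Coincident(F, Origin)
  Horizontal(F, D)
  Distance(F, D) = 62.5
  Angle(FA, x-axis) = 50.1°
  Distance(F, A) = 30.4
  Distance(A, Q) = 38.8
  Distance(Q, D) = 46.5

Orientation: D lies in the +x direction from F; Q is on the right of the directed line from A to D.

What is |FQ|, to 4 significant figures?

24.23

Checks: |AQ| = 38.80 ✓; |QD| = 46.50 ✓.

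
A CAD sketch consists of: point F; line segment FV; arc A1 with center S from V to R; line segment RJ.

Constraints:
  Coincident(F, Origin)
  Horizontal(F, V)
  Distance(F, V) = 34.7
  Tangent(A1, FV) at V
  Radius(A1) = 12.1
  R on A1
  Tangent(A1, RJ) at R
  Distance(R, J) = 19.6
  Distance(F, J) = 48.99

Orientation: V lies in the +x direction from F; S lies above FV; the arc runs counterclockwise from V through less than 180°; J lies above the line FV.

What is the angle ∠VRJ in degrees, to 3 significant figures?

118°

Checks: |SV| = 12.10 ✓; |SR| = 12.10 ✓; ∠(SR, RJ) = 90.00° ✓; |RJ| = 19.60 ✓; |FJ| = 48.99 ✓.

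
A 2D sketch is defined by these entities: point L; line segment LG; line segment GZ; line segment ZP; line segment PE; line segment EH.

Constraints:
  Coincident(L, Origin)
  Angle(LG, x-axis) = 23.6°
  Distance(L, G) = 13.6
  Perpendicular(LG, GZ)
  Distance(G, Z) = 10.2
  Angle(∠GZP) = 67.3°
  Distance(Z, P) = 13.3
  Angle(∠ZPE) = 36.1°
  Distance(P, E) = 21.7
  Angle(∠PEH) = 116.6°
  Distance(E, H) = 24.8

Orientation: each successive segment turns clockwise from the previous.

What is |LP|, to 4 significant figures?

5.239

LG ⟂ GZ, so GZ runs at -66.40°; with |GZ| = 10.2, Z = (16.55, -3.902). ∠GZP = 67.3° gives ZP at -179.1° from the x-axis; with |ZP| = 13.3, P = (3.248, -4.111). Then |LP| = |P − L| = 5.239.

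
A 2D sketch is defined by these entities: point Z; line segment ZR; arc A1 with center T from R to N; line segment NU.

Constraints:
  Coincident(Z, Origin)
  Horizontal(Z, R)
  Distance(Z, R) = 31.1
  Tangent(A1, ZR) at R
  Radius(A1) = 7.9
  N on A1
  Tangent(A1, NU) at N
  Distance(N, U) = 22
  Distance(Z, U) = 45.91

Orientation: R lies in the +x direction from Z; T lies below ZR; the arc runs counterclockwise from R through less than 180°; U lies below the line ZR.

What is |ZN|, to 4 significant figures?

26.58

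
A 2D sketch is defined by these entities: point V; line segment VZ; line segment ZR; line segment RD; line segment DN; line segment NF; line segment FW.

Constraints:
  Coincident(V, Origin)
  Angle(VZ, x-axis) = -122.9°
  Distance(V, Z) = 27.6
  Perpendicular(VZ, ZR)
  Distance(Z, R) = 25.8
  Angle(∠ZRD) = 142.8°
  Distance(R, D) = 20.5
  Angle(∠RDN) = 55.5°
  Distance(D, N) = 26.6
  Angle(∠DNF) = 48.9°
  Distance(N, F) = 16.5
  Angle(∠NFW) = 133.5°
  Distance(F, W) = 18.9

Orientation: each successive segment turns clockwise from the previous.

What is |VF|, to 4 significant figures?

32.07

V is at the origin; VZ runs at -122.9° with length 27.6, so Z = (-14.99, -23.17). The perpendicularity gives ZR at right angles to VZ, so ZR runs at 147.1°; with |ZR| = 25.8, R = (-36.65, -9.160). ∠ZRD = 142.8° gives RD at 109.9° from the x-axis; with |RD| = 20.5, D = (-43.63, 10.12). ∠RDN = 55.5° gives DN at -14.60° from the x-axis; with |DN| = 26.6, N = (-17.89, 3.411). ∠DNF = 48.9° gives NF at -145.7° from the x-axis; with |NF| = 16.5, F = (-31.52, -5.887). Then |VF| = |F − V| = 32.07.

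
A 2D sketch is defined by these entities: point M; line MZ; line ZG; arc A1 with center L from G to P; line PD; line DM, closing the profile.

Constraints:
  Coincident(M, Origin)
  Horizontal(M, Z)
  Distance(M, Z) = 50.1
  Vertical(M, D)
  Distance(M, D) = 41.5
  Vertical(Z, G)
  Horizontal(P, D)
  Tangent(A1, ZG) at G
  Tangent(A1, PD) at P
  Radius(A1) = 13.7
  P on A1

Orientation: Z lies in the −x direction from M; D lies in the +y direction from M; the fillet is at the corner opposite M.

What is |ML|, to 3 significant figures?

45.8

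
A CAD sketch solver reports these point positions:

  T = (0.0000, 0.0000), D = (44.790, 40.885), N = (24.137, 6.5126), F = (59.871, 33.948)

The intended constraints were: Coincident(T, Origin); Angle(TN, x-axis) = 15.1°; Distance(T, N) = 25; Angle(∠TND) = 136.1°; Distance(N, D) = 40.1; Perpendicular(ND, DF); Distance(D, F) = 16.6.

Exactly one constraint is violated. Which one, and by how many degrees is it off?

Perpendicular(ND, DF) — off by 6.30°.

T = (0.00, 0.00) ✓; TN at 15.10° ✓; |TN| = 25.00 ✓; ∠TND = 136.1° ✓; |ND| = 40.10 ✓; ∠(ND, DF) = 83.70° ✗; |DF| = 16.60 ✓.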